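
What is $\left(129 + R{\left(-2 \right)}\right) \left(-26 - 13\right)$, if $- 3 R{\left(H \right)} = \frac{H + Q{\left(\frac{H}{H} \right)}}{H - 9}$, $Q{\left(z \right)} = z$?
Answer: $- \frac{55328}{11} \approx -5029.8$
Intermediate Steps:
$R{\left(H \right)} = - \frac{1 + H}{3 \left(-9 + H\right)}$ ($R{\left(H \right)} = - \frac{\left(H + \frac{H}{H}\right) \frac{1}{H - 9}}{3} = - \frac{\left(H + 1\right) \frac{1}{-9 + H}}{3} = - \frac{\left(1 + H\right) \frac{1}{-9 + H}}{3} = - \frac{\frac{1}{-9 + H} \left(1 + H\right)}{3} = - \frac{1 + H}{3 \left(-9 + H\right)}$)
$\left(129 + R{\left(-2 \right)}\right) \left(-26 - 13\right) = \left(129 + \frac{-1 - -2}{3 \left(-9 - 2\right)}\right) \left(-26 - 13\right) = \left(129 + \frac{-1 + 2}{3 \left(-11\right)}\right) \left(-39\right) = \left(129 + \frac{1}{3} \left(- \frac{1}{11}\right) 1\right) \left(-39\right) = \left(129 - \frac{1}{33}\right) \left(-39\right) = \frac{4256}{33} \left(-39\right) = - \frac{55328}{11}$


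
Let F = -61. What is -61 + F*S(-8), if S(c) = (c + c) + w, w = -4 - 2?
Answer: 1281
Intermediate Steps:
w = -6
S(c) = -6 + 2*c (S(c) = (c + c) - 6 = 2*c - 6 = -6 + 2*c)
-61 + F*S(-8) = -61 - 61*(-6 + 2*(-8)) = -61 - 61*(-6 - 16) = -61 - 61*(-22) = -61 + 1342 = 1281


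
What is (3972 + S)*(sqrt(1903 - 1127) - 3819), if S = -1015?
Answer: -11292783 + 5914*sqrt(194) ≈ -1.1210e+7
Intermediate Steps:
(3972 + S)*(sqrt(1903 - 1127) - 3819) = (3972 - 1015)*(sqrt(1903 - 1127) - 3819) = 2957*(sqrt(776) - 3819) = 2957*(2*sqrt(194) - 3819) = 2957*(-3819 + 2*sqrt(194)) = -11292783 + 5914*sqrt(194)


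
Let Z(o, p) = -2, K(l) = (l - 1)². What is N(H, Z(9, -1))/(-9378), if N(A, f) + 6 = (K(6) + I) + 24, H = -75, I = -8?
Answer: -35/9378 ≈ -0.0037321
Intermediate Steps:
K(l) = (-1 + l)²
N(A, f) = 35 (N(A, f) = -6 + (((-1 + 6)² - 8) + 24) = -6 + ((5² - 8) + 24) = -6 + ((25 - 8) + 24) = -6 + (17 + 24) = -6 + 41 = 35)
N(H, Z(9, -1))/(-9378) = 35/(-9378) = 35*(-1/9378) = -35/9378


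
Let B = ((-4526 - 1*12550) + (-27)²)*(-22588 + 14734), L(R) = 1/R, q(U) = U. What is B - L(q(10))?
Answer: 1283893379/10 ≈ 1.2839e+8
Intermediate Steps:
B = 128389338 (B = ((-4526 - 12550) + 729)*(-7854) = (-17076 + 729)*(-7854) = -16347*(-7854) = 128389338)
B - L(q(10)) = 128389338 - 1/10 = 128389338 - 1*⅒ = 128389338 - ⅒ = 1283893379/10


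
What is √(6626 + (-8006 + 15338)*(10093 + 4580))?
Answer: √107589062 ≈ 10373.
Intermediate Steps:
√(6626 + (-8006 + 15338)*(10093 + 4580)) = √(6626 + 7332*14673) = √(6626 + 107582436) = √107589062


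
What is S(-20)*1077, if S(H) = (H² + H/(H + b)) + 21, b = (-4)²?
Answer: 458802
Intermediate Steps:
b = 16
S(H) = 21 + H² + H/(16 + H) (S(H) = (H² + H/(H + 16)) + 21 = (H² + H/(16 + H)) + 21 = 21 + H² + H/(16 + H))
S(-20)*1077 = ((336 + (-20)³ + 16*(-20)² + 22*(-20))/(16 - 20))*1077 = ((336 - 8000 + 16*400 - 440)/(-4))*1077 = -(336 - 8000 + 6400 - 440)/4*1077 = -¼*(-1704)*1077 = 426*1077 = 458802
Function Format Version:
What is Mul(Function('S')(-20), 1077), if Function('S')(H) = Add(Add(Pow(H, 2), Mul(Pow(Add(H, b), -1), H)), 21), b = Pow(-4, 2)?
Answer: 458802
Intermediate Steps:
b = 16
Function('S')(H) = Add(21, Pow(H, 2), Mul(H, Pow(Add(16, H), -1))) (Function('S')(H) = Add(Add(Pow(H, 2), Mul(Pow(Add(H, 16), -1), H)), 21) = Add(Add(Pow(H, 2), Mul(Pow(Add(16, H), -1), H)), 21) = Add(Add(Pow(H, 2), Mul(H, Pow(Add(16, H), -1))), 21) = Add(21, Pow(H, 2), Mul(H, Pow(Add(16, H), -1))))
Mul(Function('S')(-20), 1077) = Mul(Mul(Pow(Add(16, -20), -1), Add(336, Pow(-20, 3), Mul(16, Pow(-20, 2)), Mul(22, -20))), 1077) = Mul(Mul(Pow(-4, -1), Add(336, -8000, Mul(16, 400), -440)), 1077) = Mul(Mul(Rational(-1, 4), Add(336, -8000, 6400, -440)), 1077) = Mul(Mul(Rational(-1, 4), -1704), 1077) = Mul(426, 1077) = 458802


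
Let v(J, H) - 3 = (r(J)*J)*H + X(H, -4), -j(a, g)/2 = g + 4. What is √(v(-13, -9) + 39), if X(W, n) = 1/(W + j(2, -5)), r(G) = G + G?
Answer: I*√147007/7 ≈ 54.774*I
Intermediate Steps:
j(a, g) = -8 - 2*g (j(a, g) = -2*(g + 4) = -2*(4 + g) = -8 - 2*g)
r(G) = 2*G
X(W, n) = 1/(2 + W) (X(W, n) = 1/(W + (-8 - 2*(-5))) = 1/(W + (-8 + 10)) = 1/(W + 2) = 1/(2 + W))
v(J, H) = 3 + 1/(2 + H) + 2*H*J² (v(J, H) = 3 + (((2*J)*J)*H + 1/(2 + H)) = 3 + ((2*J²)*H + 1/(2 + H)) = 3 + (2*H*J² + 1/(2 + H)) = 3 + (1/(2 + H) + 2*H*J²) = 3 + 1/(2 + H) + 2*H*J²)
√(v(-13, -9) + 39) = √((1 + (2 - 9)*(3 + 2*(-9)*(-13)²))/(2 - 9) + 39) = √((1 - 7*(3 + 2*(-9)*169))/(-7) + 39) = √(-(1 - 7*(3 - 3042))/7 + 39) = √(-(1 - 7*(-3039))/7 + 39) = √(-(1 + 21273)/7 + 39) = √(-⅐*21274 + 39) = √(-21274/7 + 39) = √(-21001/7) = I*√147007/7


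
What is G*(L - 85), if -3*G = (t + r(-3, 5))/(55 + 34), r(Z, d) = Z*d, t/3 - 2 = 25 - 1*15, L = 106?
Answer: -147/89 ≈ -1.6517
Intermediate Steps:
t = 36 (t = 6 + 3*(25 - 1*15) = 6 + 3*(25 - 15) = 6 + 3*10 = 6 + 30 = 36)
G = -7/89 (G = -(36 - 3*5)/(3*(55 + 34)) = -(36 - 15)/(3*89) = -7/89 ≈ -0.078652)
G*(L - 85) = -7*(106 - 85)/89 = -7/89*21 = -147/89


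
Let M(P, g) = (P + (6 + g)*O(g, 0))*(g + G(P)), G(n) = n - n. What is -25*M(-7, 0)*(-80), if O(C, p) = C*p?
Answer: 0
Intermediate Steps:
G(n) = 0
M(P, g) = P*g (M(P, g) = (P + (6 + g)*(g*0))*(g + 0) = (P + (6 + g)*0)*g = (P + 0)*g = P*g)
-25*M(-7, 0)*(-80) = -(-175)*0*(-80) = -25*0*(-80) = 0*(-80) = 0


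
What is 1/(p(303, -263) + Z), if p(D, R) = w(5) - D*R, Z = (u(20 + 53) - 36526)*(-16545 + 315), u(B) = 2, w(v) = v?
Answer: 1/592864214 ≈ 1.6867e-9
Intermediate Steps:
Z = 592784520 (Z = (2 - 36526)*(-16545 + 315) = -36524*(-16230) = 592784520)
p(D, R) = 5 - D*R
1/(p(303, -263) + Z) = 1/((5 - 1*303*(-263)) + 592784520) = 1/((5 + 79689) + 592784520) = 1/(79694 + 592784520) = 1/592864214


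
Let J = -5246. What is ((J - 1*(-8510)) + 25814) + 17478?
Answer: 46556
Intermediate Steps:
((J - 1*(-8510)) + 25814) + 17478 = ((-5246 - 1*(-8510)) + 25814) + 17478 = ((-5246 + 8510) + 25814) + 17478 = (3264 + 25814) + 17478 = 29078 + 17478 = 46556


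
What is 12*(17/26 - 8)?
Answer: -1146/13 ≈ -88.154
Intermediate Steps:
12*(17/26 - 8) = 12*(-191/26) = -1146/13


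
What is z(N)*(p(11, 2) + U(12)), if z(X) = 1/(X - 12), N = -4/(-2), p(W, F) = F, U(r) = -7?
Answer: ½ ≈ 0.50000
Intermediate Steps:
N = 2 (N = -4*(-½) = 2)
z(X) = 1/(-12 + X)
z(N)*(p(11, 2) + U(12)) = (2 - 7)/(-12 + 2) = -5/(-10) = -⅒*(-5) = ½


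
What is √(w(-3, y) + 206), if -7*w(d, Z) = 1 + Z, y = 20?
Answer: √203 ≈ 14.248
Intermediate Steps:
w(d, Z) = -⅐ - Z/7 (w(d, Z) = -(1 + Z)/7 = -⅐ - Z/7)
√(w(-3, y) + 206) = √((-⅐ - ⅐*20) + 206) = √((-⅐ - 20/7) + 206) = √(-3 + 206) = √203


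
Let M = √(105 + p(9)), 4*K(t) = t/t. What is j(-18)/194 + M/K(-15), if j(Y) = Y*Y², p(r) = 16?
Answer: 1352/97 ≈ 13.938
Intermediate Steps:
K(t) = ¼ (K(t) = (t/t)/4 = (¼)*1 = ¼)
j(Y) = Y³
M = 11 (M = √(105 + 16) = √121 = 11)
j(-18)/194 + M/K(-15) = (-18)³/194 + 11/(¼) = -5832*1/194 + 11*4 = -2916/97 + 44 = 1352/97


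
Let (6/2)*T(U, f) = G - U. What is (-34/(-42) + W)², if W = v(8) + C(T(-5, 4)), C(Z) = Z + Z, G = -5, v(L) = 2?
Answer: 3481/441 ≈ 7.8934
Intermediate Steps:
T(U, f) = -5/3 - U/3 (T(U, f) = (-5 - U)/3 = -5/3 - U/3)
C(Z) = 2*Z
W = 2 (W = 2 + 2*(-5/3 - ⅓*(-5)) = 2 + 2*(-5/3 + 5/3) = 2 + 2*0 = 2 + 0 = 2)
(-34/(-42) + W)² = (-34/(-42) + 2)² = (-34*(-1/42) + 2)² = (17/21 + 2)² = (59/21)² = 3481/441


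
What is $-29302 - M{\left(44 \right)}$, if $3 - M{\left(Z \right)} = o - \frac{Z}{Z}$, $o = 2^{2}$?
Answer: $-29302$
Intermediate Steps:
$o = 4$
$M{\left(Z \right)} = 0$ ($M{\left(Z \right)} = 3 - \left(4 - \frac{Z}{Z}\right) = 3 - \left(4 - 1\right) = 3 - 3 = 0$)
$-29302 - M{\left(44 \right)} = -29302 - 0 = -29302 + 0 = -29302$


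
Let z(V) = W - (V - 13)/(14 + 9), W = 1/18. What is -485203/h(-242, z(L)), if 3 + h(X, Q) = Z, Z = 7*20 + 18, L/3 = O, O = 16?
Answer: -485203/155 ≈ -3130.3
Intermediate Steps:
W = 1/18 ≈ 0.055556
L = 48 (L = 3*16 = 48)
z(V) = 257/414 - V/23 (z(V) = 1/18 - (V - 13)/(14 + 9) = 1/18 - (-13 + V)/23 = 1/18 - (-13/23 + V/23) = 1/18 + (13/23 - V/23) = 257/414 - V/23)
Z = 158 (Z = 140 + 18 = 158)
h(X, Q) = 155 (h(X, Q) = -3 + 158 = 155)
-485203/h(-242, z(L)) = -485203/155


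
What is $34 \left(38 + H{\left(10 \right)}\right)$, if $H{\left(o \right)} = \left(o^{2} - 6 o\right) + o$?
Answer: $2992$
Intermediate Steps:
$H{\left(o \right)} = o^{2} - 5 o$
$34 \left(38 + H{\left(10 \right)}\right) = 34 \left(38 + 10 \left(-5 + 10\right)\right) = 34 \left(38 + 10 \cdot 5\right) = 34 \left(38 + 50\right) = 34 \cdot 88 = 2992$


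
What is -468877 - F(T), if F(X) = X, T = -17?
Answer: -468860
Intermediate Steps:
-468877 - F(T) = -468877 - 1*(-17) = -468877 + 17 = -468860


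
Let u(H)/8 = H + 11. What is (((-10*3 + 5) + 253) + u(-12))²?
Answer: 48400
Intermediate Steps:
u(H) = 88 + 8*H (u(H) = 8*(H + 11) = 8*(11 + H) = 88 + 8*H)
(((-10*3 + 5) + 253) + u(-12))² = (((-10*3 + 5) + 253) + (88 + 8*(-12)))² = (((-30 + 5) + 253) + (88 - 96))² = ((-25 + 253) - 8)² = (228 - 8)² = 220² = 48400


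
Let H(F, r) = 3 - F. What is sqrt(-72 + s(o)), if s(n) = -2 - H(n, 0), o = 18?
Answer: I*sqrt(59) ≈ 7.6811*I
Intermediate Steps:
s(n) = -5 + n (s(n) = -2 - (3 - n) = -2 + (-3 + n) = -5 + n)
sqrt(-72 + s(o)) = sqrt(-72 + (-5 + 18)) = sqrt(-72 + 13) = sqrt(-59) = I*sqrt(59)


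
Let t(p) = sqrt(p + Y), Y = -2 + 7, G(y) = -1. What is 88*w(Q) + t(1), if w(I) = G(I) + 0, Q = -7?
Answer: -88 + sqrt(6) ≈ -85.551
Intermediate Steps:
Y = 5
t(p) = sqrt(5 + p) (t(p) = sqrt(p + 5) = sqrt(5 + p))
w(I) = -1 (w(I) = -1 + 0 = -1)
88*w(Q) + t(1) = 88*(-1) + sqrt(5 + 1) = -88 + sqrt(6)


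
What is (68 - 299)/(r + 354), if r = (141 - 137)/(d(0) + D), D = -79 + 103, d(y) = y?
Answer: -1386/2125 ≈ -0.65224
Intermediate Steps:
D = 24
r = ⅙ (r = (141 - 137)/(0 + 24) = 4/24 = 4*(1/24) = ⅙ ≈ 0.16667)
(68 - 299)/(r + 354) = (68 - 299)/(⅙ + 354) = -231/2125/6 = -231*6/2125 = -1386/2125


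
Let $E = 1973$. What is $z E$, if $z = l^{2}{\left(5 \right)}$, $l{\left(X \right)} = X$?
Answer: $49325$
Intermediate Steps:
$z = 25$ ($z = 5^{2} = 25$)
$z E = 25 \cdot 1973 = 49325$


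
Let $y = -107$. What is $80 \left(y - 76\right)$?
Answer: $-14640$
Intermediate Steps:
$80 \left(y - 76\right) = 80 \left(-107 - 76\right) = 80 \left(-183\right) = -14640$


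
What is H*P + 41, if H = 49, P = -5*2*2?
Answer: -939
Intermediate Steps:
P = -20 (P = -10*2 = -20)
H*P + 41 = 49*(-20) + 41 = -980 + 41 = -939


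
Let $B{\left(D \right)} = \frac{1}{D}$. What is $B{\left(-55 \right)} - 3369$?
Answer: $- \frac{185296}{55} \approx -3369.0$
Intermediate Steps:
$B{\left(-55 \right)} - 3369 = \frac{1}{-55} - 3369 = - \frac{1}{55} - 3369 = - \frac{185296}{55}$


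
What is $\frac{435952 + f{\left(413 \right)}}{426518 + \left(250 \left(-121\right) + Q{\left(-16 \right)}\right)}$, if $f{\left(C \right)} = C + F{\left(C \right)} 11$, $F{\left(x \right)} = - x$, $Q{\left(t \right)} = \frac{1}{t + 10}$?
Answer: $\frac{2590932}{2377607} \approx 1.0897$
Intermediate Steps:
$Q{\left(t \right)} = \frac{1}{10 + t}$
$f{\left(C \right)} = - 10 C$ ($f{\left(C \right)} = C + - C 11 = C - 11 C = - 10 C$)
$\frac{435952 + f{\left(413 \right)}}{426518 + \left(250 \left(-121\right) + Q{\left(-16 \right)}\right)} = \frac{435952 - 4130}{426518 + \left(250 \left(-121\right) + \frac{1}{10 - 16}\right)} = \frac{435952 - 4130}{426518 - \left(30250 - \frac{1}{-6}\right)} = \frac{431822}{426518 - \frac{181501}{6}} = \frac{431822}{\frac{2377607}{6}} = 431822 \cdot \frac{6}{2377607} = \frac{2590932}{2377607}$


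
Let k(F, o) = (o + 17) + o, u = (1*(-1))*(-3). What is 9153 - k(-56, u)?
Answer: 9130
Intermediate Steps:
u = 3 (u = -1*(-3) = 3)
k(F, o) = 17 + 2*o (k(F, o) = (17 + o) + o = 17 + 2*o)
9153 - k(-56, u) = 9153 - (17 + 2*3) = 9153 - (17 + 6) = 9153 - 1*23 = 9153 - 23 = 9130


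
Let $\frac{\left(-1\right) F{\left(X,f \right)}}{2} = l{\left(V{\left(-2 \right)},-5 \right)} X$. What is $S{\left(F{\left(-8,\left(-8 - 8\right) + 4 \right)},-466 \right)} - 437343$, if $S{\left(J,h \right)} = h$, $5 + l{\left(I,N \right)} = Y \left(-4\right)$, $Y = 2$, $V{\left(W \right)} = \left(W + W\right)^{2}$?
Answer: $-437809$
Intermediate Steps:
$V{\left(W \right)} = 4 W^{2}$ ($V{\left(W \right)} = \left(2 W\right)^{2} = 4 W^{2}$)
$l{\left(I,N \right)} = -13$ ($l{\left(I,N \right)} = -5 + 2 \left(-4\right) = -5 - 8 = -13$)
$F{\left(X,f \right)} = 26 X$ ($F{\left(X,f \right)} = - 2 \left(- 13 X\right) = 26 X$)
$S{\left(F{\left(-8,\left(-8 - 8\right) + 4 \right)},-466 \right)} - 437343 = -466 - 437343 = -437809$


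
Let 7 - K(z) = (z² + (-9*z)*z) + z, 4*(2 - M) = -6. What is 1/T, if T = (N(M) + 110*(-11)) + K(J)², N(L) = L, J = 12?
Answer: 2/2628805 ≈ 7.6080e-7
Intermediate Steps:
M = 7/2 (M = 2 - ¼*(-6) = 2 + 3/2 = 7/2 ≈ 3.5000)
K(z) = 7 - z + 8*z² (K(z) = 7 - ((z² + (-9*z)*z) + z) = 7 - ((z² - 9*z²) + z) = 7 - (-8*z² + z) = 7 - (z - 8*z²) = 7 + (-z + 8*z²) = 7 - z + 8*z²)
T = 2628805/2 (T = (7/2 + 110*(-11)) + (7 - 1*12 + 8*12²)² = (7/2 - 1210) + (7 - 12 + 8*144)² = -2413/2 + (7 - 12 + 1152)² = -2413/2 + 1147² = -2413/2 + 1315609 = 2628805/2 ≈ 1.3144e+6)
1/T = 1/(2628805/2) = 2/2628805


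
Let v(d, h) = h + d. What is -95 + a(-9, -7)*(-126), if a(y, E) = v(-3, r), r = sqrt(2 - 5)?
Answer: 283 - 126*I*sqrt(3) ≈ 283.0 - 218.24*I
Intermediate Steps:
r = I*sqrt(3) (r = sqrt(-3) = I*sqrt(3) ≈ 1.732*I)
v(d, h) = d + h
a(y, E) = -3 + I*sqrt(3)
-95 + a(-9, -7)*(-126) = -95 + (-3 + I*sqrt(3))*(-126) = -95 + (378 - 126*I*sqrt(3)) = 283 - 126*I*sqrt(3)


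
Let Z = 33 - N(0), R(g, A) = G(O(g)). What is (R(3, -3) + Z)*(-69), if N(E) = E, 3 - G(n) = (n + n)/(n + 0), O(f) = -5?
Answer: -2346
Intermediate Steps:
G(n) = 1 (G(n) = 3 - (n + n)/(n + 0) = 3 - 2*n/n = 3 - 1*2 = 3 - 2 = 1)
R(g, A) = 1
Z = 33 (Z = 33 - 1*0 = 33 + 0 = 33)
(R(3, -3) + Z)*(-69) = (1 + 33)*(-69) = 34*(-69) = -2346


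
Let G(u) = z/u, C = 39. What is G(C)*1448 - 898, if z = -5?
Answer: -42262/39 ≈ -1083.6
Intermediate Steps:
G(u) = -5/u
G(C)*1448 - 898 = -5/39*1448 - 898 = -7240/39 - 898 = -42262/39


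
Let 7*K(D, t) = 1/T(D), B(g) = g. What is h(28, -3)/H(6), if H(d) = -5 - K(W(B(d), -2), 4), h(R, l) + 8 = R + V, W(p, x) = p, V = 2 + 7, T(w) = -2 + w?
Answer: -812/141 ≈ -5.7589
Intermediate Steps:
V = 9
K(D, t) = 1/(7*(-2 + D))
h(R, l) = 1 + R (h(R, l) = -8 + (R + 9) = -8 + (9 + R) = 1 + R)
H(d) = -5 - 1/(7*(-2 + d))
h(28, -3)/H(6) = (1 + 28)/(((69 - 35*6)/(7*(-2 + 6)))) = 29/(((⅐)*(69 - 210)/4)) = 29/(((⅐)*(¼)*(-141))) = 29/(-141/28) = 29*(-28/141) = -812/141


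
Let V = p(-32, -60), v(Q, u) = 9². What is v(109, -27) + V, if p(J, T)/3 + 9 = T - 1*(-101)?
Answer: 177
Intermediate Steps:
v(Q, u) = 81
p(J, T) = 276 + 3*T (p(J, T) = -27 + 3*(T - 1*(-101)) = -27 + 3*(T + 101) = -27 + 3*(101 + T) = -27 + (303 + 3*T) = 276 + 3*T)
V = 96 (V = 276 + 3*(-60) = 276 - 180 = 96)
v(109, -27) + V = 81 + 96 = 177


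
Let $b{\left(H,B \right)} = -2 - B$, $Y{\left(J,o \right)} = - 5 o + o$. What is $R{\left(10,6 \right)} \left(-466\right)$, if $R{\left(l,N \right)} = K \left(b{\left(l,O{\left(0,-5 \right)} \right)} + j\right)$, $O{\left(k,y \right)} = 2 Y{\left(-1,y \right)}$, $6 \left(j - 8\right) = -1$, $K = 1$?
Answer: $\frac{47765}{3} \approx 15922.0$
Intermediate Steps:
$Y{\left(J,o \right)} = - 4 o$
$j = \frac{47}{6}$ ($j = 8 + \frac{1}{6} \left(-1\right) = 8 - \frac{1}{6} = \frac{47}{6} \approx 7.8333$)
$O{\left(k,y \right)} = - 8 y$ ($O{\left(k,y \right)} = 2 \left(- 4 y\right) = - 8 y$)
$R{\left(l,N \right)} = - \frac{205}{6}$ ($R{\left(l,N \right)} = 1 \left(\left(-2 - \left(-8\right) \left(-5\right)\right) + \frac{47}{6}\right) = 1 \left(\left(-2 - 40\right) + \frac{47}{6}\right) = 1 \left(-42 + \frac{47}{6}\right) = 1 \left(- \frac{205}{6}\right) = - \frac{205}{6}$)
$R{\left(10,6 \right)} \left(-466\right) = \left(- \frac{205}{6}\right) \left(-466\right) = \frac{47765}{3}$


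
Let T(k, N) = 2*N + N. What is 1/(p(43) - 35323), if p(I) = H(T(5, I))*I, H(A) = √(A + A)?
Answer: -35323/1247237287 - 43*√258/1247237287 ≈ -2.8875e-5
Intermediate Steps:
T(k, N) = 3*N
H(A) = √2*√A (H(A) = √(2*A) = √2*√A)
p(I) = √6*I^(3/2) (p(I) = (√2*√(3*I))*I = (√2*(√3*√I))*I = (√6*√I)*I = √6*I^(3/2))
1/(p(43) - 35323) = 1/(√6*43^(3/2) - 35323) = 1/(√6*(43*√43) - 35323) = 1/(43*√258 - 35323) = 1/(-35323 + 43*√258)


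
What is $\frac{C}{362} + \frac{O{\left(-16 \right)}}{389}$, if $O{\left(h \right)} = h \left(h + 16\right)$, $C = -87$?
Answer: $- \frac{87}{362} \approx -0.24033$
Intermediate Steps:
$O{\left(h \right)} = h \left(16 + h\right)$
$\frac{C}{362} + \frac{O{\left(-16 \right)}}{389} = - \frac{87}{362} + \frac{\left(-16\right) \left(16 - 16\right)}{389} = \left(-87\right) \frac{1}{362} + \left(-16\right) 0 \cdot \frac{1}{389} = - \frac{87}{362} + 0 \cdot \frac{1}{389} = - \frac{87}{362} + 0 = - \frac{87}{362}$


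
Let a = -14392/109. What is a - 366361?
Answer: -39947741/109 ≈ -3.6649e+5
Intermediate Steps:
a = -14392/109 ≈ -132.04
a - 366361 = -14392/109 - 366361 = -39947741/109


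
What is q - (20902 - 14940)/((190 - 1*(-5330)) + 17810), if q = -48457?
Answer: -565253886/11665 ≈ -48457.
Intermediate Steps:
q - (20902 - 14940)/((190 - 1*(-5330)) + 17810) = -48457 - (20902 - 14940)/((190 - 1*(-5330)) + 17810) = -48457 - 5962/((190 + 5330) + 17810) = -48457 - 5962/(5520 + 17810) = -48457 - 5962/23330 = -48457 - 1*2981/11665 = -48457 - 2981/11665 = -565253886/11665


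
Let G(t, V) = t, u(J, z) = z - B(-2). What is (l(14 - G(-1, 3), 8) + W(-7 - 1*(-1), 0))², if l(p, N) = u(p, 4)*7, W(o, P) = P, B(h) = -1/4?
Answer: 14161/16 ≈ 885.06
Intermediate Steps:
B(h) = -¼ (B(h) = -1*¼ = -¼)
u(J, z) = ¼ + z (u(J, z) = z - 1*(-¼) = z + ¼ = ¼ + z)
l(p, N) = 119/4 (l(p, N) = (¼ + 4)*7 = (17/4)*7 = 119/4)
(l(14 - G(-1, 3), 8) + W(-7 - 1*(-1), 0))² = (119/4 + 0)² = (119/4)² = 14161/16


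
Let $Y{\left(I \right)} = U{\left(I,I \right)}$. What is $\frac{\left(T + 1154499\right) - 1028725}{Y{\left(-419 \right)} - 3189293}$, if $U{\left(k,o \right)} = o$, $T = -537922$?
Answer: $\frac{103037}{797428} \approx 0.12921$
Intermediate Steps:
$Y{\left(I \right)} = I$
$\frac{\left(T + 1154499\right) - 1028725}{Y{\left(-419 \right)} - 3189293} = \frac{\left(-537922 + 1154499\right) - 1028725}{-419 - 3189293} = \frac{616577 - 1028725}{-3189712} = \left(-412148\right) \left(- \frac{1}{3189712}\right) = \frac{103037}{797428}$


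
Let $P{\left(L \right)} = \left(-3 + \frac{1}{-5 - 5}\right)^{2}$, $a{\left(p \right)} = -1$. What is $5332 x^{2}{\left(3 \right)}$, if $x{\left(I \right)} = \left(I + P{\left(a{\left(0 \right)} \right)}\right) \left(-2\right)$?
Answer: $\frac{2119631293}{625} \approx 3.3914 \cdot 10^{6}$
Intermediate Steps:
$P{\left(L \right)} = \frac{961}{100}$ ($P{\left(L \right)} = \left(-3 + \frac{1}{-10}\right)^{2} = \left(-3 - \frac{1}{10}\right)^{2} = \left(- \frac{31}{10}\right)^{2} = \frac{961}{100}$)
$x{\left(I \right)} = - \frac{961}{50} - 2 I$ ($x{\left(I \right)} = \left(I + \frac{961}{100}\right) \left(-2\right) = \left(\frac{961}{100} + I\right) \left(-2\right) = - \frac{961}{50} - 2 I$)
$5332 x^{2}{\left(3 \right)} = 5332 \left(- \frac{961}{50} - 6\right)^{2} = 5332 \left(- \frac{1261}{50}\right)^{2} = 5332 \cdot \frac{1590121}{2500} = \frac{2119631293}{625}$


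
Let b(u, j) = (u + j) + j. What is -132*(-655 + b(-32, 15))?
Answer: 86724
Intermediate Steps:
b(u, j) = u + 2*j (b(u, j) = (j + u) + j = u + 2*j)
-132*(-655 + b(-32, 15)) = -132*(-655 + (-32 + 2*15)) = -132*(-655 + (-32 + 30)) = -132*(-655 - 2) = -132*(-657) = 86724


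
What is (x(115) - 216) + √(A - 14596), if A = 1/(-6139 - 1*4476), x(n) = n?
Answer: -101 + I*√1644651382715/10615 ≈ -101.0 + 120.81*I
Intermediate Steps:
A = -1/10615 (A = 1/(-6139 - 4476) = 1/(-10615) = -1/10615 ≈ -9.4206e-5)
(x(115) - 216) + √(A - 14596) = (115 - 216) + √(-1/10615 - 14596) = -101 + √(-154936541/10615) = -101 + I*√1644651382715/10615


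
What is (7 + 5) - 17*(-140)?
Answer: 2392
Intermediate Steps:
(7 + 5) - 17*(-140) = 12 + 2380 = 2392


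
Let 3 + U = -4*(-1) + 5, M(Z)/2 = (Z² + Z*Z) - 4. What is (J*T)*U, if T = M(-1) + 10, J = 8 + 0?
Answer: 288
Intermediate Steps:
J = 8
M(Z) = -8 + 4*Z² (M(Z) = 2*((Z² + Z*Z) - 4) = 2*((Z² + Z²) - 4) = 2*(2*Z² - 4) = 2*(-4 + 2*Z²) = -8 + 4*Z²)
U = 6 (U = -3 + (-4*(-1) + 5) = -3 + (4 + 5) = -3 + 9 = 6)
T = 6 (T = (-8 + 4*(-1)²) + 10 = (-8 + 4*1) + 10 = (-8 + 4) + 10 = -4 + 10 = 6)
(J*T)*U = (8*6)*6 = 48*6 = 288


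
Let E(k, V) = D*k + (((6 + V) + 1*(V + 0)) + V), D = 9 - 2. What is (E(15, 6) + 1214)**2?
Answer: 1803649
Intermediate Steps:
D = 7
E(k, V) = 6 + 3*V + 7*k (E(k, V) = 7*k + (((6 + V) + 1*(V + 0)) + V) = 7*k + (((6 + V) + 1*V) + V) = 7*k + (((6 + V) + V) + V) = 7*k + ((6 + 2*V) + V) = 7*k + (6 + 3*V) = 6 + 3*V + 7*k)
(E(15, 6) + 1214)**2 = ((6 + 3*6 + 7*15) + 1214)**2 = ((6 + 18 + 105) + 1214)**2 = (129 + 1214)**2 = 1343**2 = 1803649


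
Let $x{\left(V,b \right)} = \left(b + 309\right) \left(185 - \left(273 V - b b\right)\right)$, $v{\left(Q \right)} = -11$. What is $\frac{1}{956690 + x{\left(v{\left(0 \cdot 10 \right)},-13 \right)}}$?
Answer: $\frac{1}{1950362} \approx 5.1272 \cdot 10^{-7}$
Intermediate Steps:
$x{\left(V,b \right)} = \left(309 + b\right) \left(185 + b^{2} - 273 V\right)$ ($x{\left(V,b \right)} = \left(309 + b\right) \left(185 - \left(- b^{2} + 273 V\right)\right) = \left(309 + b\right) \left(185 + b^{2} - 273 V\right)$)
$\frac{1}{956690 + x{\left(v{\left(0 \cdot 10 \right)},-13 \right)}} = \frac{1}{956690 + \left(57165 + \left(-13\right)^{3} - -927927 + 185 \left(-13\right) + 309 \left(-13\right)^{2} - \left(-3003\right) \left(-13\right)\right)} = \frac{1}{956690 + \left(57165 - 2197 + 927927 - 2405 + 309 \cdot 169 - 39039\right)} = \frac{1}{956690 + \left(57165 - 2197 + 927927 - 2405 + 52221 - 39039\right)} = \frac{1}{956690 + 993672} = \frac{1}{1950362}$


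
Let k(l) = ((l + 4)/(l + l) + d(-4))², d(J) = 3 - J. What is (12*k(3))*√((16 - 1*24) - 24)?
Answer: 9604*I*√2/3 ≈ 4527.4*I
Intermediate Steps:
k(l) = (7 + (4 + l)/(2*l))² (k(l) = ((l + 4)/(l + l) + (3 - 1*(-4)))² = ((4 + l)/((2*l)) + (3 + 4))² = ((4 + l)*(1/(2*l)) + 7)² = ((4 + l)/(2*l) + 7)² = (7 + (4 + l)/(2*l))²)
(12*k(3))*√((16 - 1*24) - 24) = (12*((¼)*(4 + 15*3)²/3²))*√((16 - 1*24) - 24) = (12*((¼)*(⅑)*(4 + 45)²))*√((16 - 24) - 24) = (12*((¼)*(⅑)*49²))*√(-8 - 24) = (12*((¼)*(⅑)*2401))*√(-32) = (12*(2401/36))*(4*I*√2) = 2401*(4*I*√2)/3 = 9604*I*√2/3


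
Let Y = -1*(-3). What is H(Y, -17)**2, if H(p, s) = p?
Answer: 9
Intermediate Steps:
Y = 3
H(Y, -17)**2 = 3**2 = 9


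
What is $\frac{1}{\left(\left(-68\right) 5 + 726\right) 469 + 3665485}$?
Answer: $\frac{1}{3846519} \approx 2.5998 \cdot 10^{-7}$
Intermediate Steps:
$\frac{1}{\left(\left(-68\right) 5 + 726\right) 469 + 3665485} = \frac{1}{\left(-340 + 726\right) 469 + 3665485} = \frac{1}{386 \cdot 469 + 3665485} = \frac{1}{181034 + 3665485} = \frac{1}{3846519}$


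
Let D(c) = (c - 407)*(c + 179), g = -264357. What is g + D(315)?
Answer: -309805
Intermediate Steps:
D(c) = (-407 + c)*(179 + c)
g + D(315) = -264357 + (-72853 + 315² - 228*315) = -264357 + (-72853 + 99225 - 71820) = -264357 - 45448 = -309805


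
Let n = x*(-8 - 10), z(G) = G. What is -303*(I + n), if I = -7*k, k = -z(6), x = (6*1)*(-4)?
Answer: -143622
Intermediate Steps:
x = -24 (x = 6*(-4) = -24)
k = -6 (k = -1*6 = -6)
n = 432 (n = -24*(-8 - 10) = -24*(-18) = 432)
I = 42 (I = -7*(-6) = 42)
-303*(I + n) = -303*(42 + 432) = -303*474 = -143622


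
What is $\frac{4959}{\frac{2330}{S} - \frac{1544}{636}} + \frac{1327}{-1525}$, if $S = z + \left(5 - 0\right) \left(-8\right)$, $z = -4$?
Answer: $- \frac{26710613279}{295433675} \approx -90.411$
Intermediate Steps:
$S = -44$ ($S = -4 + \left(5 - 0\right) \left(-8\right) = -4 + \left(5 + 0\right) \left(-8\right) = -4 + 5 \left(-8\right) = -4 - 40 = -44$)
$\frac{4959}{\frac{2330}{S} - \frac{1544}{636}} + \frac{1327}{-1525} = \frac{4959}{\frac{2330}{-44} - \frac{1544}{636}} + \frac{1327}{-1525} = \frac{4959}{2330 \left(- \frac{1}{44}\right) - \frac{386}{159}} + 1327 \left(- \frac{1}{1525}\right) = \frac{4959}{- \frac{1165}{22} - \frac{386}{159}} - \frac{1327}{1525} = \frac{4959}{- \frac{193727}{3498}} - \frac{1327}{1525} = 4959 \left(- \frac{3498}{193727}\right) - \frac{1327}{1525} = - \frac{17346582}{193727} - \frac{1327}{1525} = - \frac{26710613279}{295433675}$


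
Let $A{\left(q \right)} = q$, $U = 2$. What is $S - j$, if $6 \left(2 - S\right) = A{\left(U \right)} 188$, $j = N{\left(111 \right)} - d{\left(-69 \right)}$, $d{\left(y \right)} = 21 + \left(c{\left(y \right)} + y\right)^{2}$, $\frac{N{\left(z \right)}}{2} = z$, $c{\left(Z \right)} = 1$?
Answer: $\frac{13087}{3} \approx 4362.3$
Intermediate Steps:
$N{\left(z \right)} = 2 z$
$d{\left(y \right)} = 21 + \left(1 + y\right)^{2}$
$j = -4423$ ($j = 2 \cdot 111 - \left(21 + \left(1 - 69\right)^{2}\right) = 222 - \left(21 + \left(-68\right)^{2}\right) = 222 - \left(21 + 4624\right) = 222 - 4645 = -4423$)
$S = - \frac{182}{3}$ ($S = 2 - \frac{2 \cdot 188}{6} = 2 - \frac{188}{3} = - \frac{182}{3} \approx -60.667$)
$S - j = - \frac{182}{3} - -4423 = - \frac{182}{3} + 4423 = \frac{13087}{3}$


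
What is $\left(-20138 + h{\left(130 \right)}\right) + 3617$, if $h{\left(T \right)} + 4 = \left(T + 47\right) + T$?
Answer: $-16218$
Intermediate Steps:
$h{\left(T \right)} = 43 + 2 T$ ($h{\left(T \right)} = -4 + \left(\left(T + 47\right) + T\right) = -4 + \left(\left(47 + T\right) + T\right) = -4 + \left(47 + 2 T\right) = 43 + 2 T$)
$\left(-20138 + h{\left(130 \right)}\right) + 3617 = \left(-20138 + \left(43 + 2 \cdot 130\right)\right) + 3617 = \left(-20138 + \left(43 + 260\right)\right) + 3617 = \left(-20138 + 303\right) + 3617 = -19835 + 3617 = -16218$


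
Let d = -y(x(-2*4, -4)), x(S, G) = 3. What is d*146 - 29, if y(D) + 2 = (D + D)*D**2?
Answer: -7621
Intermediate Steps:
y(D) = -2 + 2*D**3 (y(D) = -2 + (D + D)*D**2 = -2 + (2*D)*D**2 = -2 + 2*D**3)
d = -52 (d = -(-2 + 2*3**3) = -(-2 + 2*27) = -(-2 + 54) = -1*52 = -52)
d*146 - 29 = -52*146 - 29 = -7592 - 29 = -7621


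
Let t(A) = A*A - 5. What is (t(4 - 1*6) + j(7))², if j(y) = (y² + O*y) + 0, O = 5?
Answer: 6889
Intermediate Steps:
t(A) = -5 + A² (t(A) = A² - 5 = -5 + A²)
j(y) = y² + 5*y (j(y) = (y² + 5*y) + 0 = y² + 5*y)
(t(4 - 1*6) + j(7))² = ((-5 + (4 - 1*6)²) + 7*(5 + 7))² = ((-5 + (4 - 6)²) + 7*12)² = ((-5 + (-2)²) + 84)² = ((-5 + 4) + 84)² = (-1 + 84)² = 83² = 6889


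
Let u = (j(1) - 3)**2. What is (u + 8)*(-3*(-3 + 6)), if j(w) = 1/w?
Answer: -108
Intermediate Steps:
u = 4 (u = (1/1 - 3)**2 = (1 - 3)**2 = (-2)**2 = 4)
(u + 8)*(-3*(-3 + 6)) = (4 + 8)*(-3*(-3 + 6)) = 12*(-3*3) = 12*(-9) = -108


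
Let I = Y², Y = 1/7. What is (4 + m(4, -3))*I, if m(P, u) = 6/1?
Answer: 10/49 ≈ 0.20408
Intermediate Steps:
m(P, u) = 6 (m(P, u) = 6*1 = 6)
Y = ⅐ ≈ 0.14286
I = 1/49 (I = (⅐)² = 1/49 ≈ 0.020408)
(4 + m(4, -3))*I = (4 + 6)*(1/49) = 10*(1/49) = 10/49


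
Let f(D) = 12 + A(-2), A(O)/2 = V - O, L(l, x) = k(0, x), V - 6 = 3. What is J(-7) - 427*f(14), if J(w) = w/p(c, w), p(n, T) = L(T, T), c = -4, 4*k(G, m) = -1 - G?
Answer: -14490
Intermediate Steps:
V = 9 (V = 6 + 3 = 9)
k(G, m) = -¼ - G/4 (k(G, m) = (-1 - G)/4 = -¼ - G/4)
L(l, x) = -¼ (L(l, x) = -¼ - ¼*0 = -¼ + 0 = -¼)
p(n, T) = -¼
A(O) = 18 - 2*O (A(O) = 2*(9 - O) = 18 - 2*O)
J(w) = -4*w (J(w) = w/(-¼) = w*(-4) = -4*w)
f(D) = 34 (f(D) = 12 + (18 - 2*(-2)) = 12 + (18 + 4) = 12 + 22 = 34)
J(-7) - 427*f(14) = -4*(-7) - 427*34 = 28 - 14518 = -14490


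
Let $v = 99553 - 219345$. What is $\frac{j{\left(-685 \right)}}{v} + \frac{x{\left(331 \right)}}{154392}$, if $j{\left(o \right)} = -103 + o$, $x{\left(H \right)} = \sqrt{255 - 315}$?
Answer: $\frac{197}{29948} + \frac{i \sqrt{15}}{77196} \approx 0.0065781 + 5.0171 \cdot 10^{-5} i$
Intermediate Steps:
$x{\left(H \right)} = 2 i \sqrt{15}$ ($x{\left(H \right)} = \sqrt{-60} = 2 i \sqrt{15}$)
$v = -119792$
$\frac{j{\left(-685 \right)}}{v} + \frac{x{\left(331 \right)}}{154392} = \frac{-103 - 685}{-119792} + \frac{2 i \sqrt{15}}{154392} = \left(-788\right) \left(- \frac{1}{119792}\right) + 2 i \sqrt{15} \cdot \frac{1}{154392} = \frac{197}{29948} + \frac{i \sqrt{15}}{77196}$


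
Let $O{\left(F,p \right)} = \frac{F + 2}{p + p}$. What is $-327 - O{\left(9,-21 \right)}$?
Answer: $- \frac{13723}{42} \approx -326.74$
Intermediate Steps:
$O{\left(F,p \right)} = \frac{2 + F}{2 p}$
$-327 - O{\left(9,-21 \right)} = -327 - \frac{2 + 9}{2 \left(-21\right)} = -327 - \frac{1}{2} \left(- \frac{1}{21}\right) 11 = -327 - - \frac{11}{42} = -327 + \frac{11}{42} = - \frac{13723}{42}$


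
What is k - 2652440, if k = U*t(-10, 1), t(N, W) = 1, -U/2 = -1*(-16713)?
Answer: -2685866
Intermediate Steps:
U = -33426 (U = -(-2)*(-16713) = -2*16713 = -33426)
k = -33426 (k = -33426*1 = -33426)
k - 2652440 = -33426 - 2652440 = -2685866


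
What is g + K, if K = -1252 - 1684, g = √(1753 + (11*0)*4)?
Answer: -2936 + √1753 ≈ -2894.1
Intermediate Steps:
g = √1753 (g = √(1753 + 0*4) = √(1753 + 0) = √1753 ≈ 41.869)
K = -2936
g + K = √1753 - 2936 = -2936 + √1753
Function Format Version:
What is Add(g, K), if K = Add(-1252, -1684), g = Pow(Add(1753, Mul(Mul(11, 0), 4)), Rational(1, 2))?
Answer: Add(-2936, Pow(1753, Rational(1, 2))) ≈ -2894.1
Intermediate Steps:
g = Pow(1753, Rational(1, 2)) (g = Pow(Add(1753, Mul(0, 4)), Rational(1, 2)) = Pow(Add(1753, 0), Rational(1, 2)) = Pow(1753, Rational(1, 2)) ≈ 41.869)
K = -2936
Add(g, K) = Add(Pow(1753, Rational(1, 2)), -2936) = Add(-2936, Pow(1753, Rational(1, 2)))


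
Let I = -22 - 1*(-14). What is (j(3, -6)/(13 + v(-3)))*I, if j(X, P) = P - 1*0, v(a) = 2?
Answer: 16/5 ≈ 3.2000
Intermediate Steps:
j(X, P) = P (j(X, P) = P + 0 = P)
I = -8 (I = -22 + 14 = -8)
(j(3, -6)/(13 + v(-3)))*I = (-6/(13 + 2))*(-8) = (-6/15)*(-8) = ((1/15)*(-6))*(-8) = -2/5*(-8) = 16/5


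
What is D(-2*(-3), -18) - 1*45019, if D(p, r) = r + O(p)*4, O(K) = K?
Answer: -45013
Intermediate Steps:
D(p, r) = r + 4*p (D(p, r) = r + p*4 = r + 4*p)
D(-2*(-3), -18) - 1*45019 = (-18 + 4*(-2*(-3))) - 1*45019 = (-18 + 4*6) - 45019 = (-18 + 24) - 45019 = 6 - 45019 = -45013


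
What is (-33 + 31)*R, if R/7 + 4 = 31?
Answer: -378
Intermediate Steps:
R = 189 (R = -28 + 7*31 = -28 + 217 = 189)
(-33 + 31)*R = (-33 + 31)*189 = -2*189 = -378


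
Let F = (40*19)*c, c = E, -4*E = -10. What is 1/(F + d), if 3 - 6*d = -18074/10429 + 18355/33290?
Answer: 138872564/263954658493 ≈ 0.00052612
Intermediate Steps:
E = 5/2 (E = -¼*(-10) = 5/2 ≈ 2.5000)
c = 5/2 ≈ 2.5000
F = 1900 (F = (40*19)*(5/2) = 760*(5/2) = 1900)
d = 96786893/138872564 (d = ½ - (-18074/10429 + 18355/33290)/6 = ½ - (-18074*1/10429 + 18355*(1/33290))/6 = ½ - (-18074/10429 + 3671/6658)/6 = ½ - ⅙*(-82051833/69436282) = ½ + 27350611/138872564 = 96786893/138872564 ≈ 0.69695)
1/(F + d) = 1/(1900 + 96786893/138872564) = 1/(263954658493/138872564) = 138872564/263954658493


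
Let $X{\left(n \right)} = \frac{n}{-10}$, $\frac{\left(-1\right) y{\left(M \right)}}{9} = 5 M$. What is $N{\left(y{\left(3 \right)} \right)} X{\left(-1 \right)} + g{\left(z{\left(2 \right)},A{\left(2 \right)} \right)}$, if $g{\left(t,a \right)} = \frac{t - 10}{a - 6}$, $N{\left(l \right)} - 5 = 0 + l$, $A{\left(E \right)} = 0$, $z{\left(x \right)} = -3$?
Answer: $- \frac{65}{6} \approx -10.833$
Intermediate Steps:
$y{\left(M \right)} = - 45 M$ ($y{\left(M \right)} = - 9 \cdot 5 M = - 45 M$)
$X{\left(n \right)} = - \frac{n}{10}$ ($X{\left(n \right)} = n \left(- \frac{1}{10}\right) = - \frac{n}{10}$)
$N{\left(l \right)} = 5 + l$ ($N{\left(l \right)} = 5 + \left(0 + l\right) = 5 + l$)
$g{\left(t,a \right)} = \frac{-10 + t}{-6 + a}$
$N{\left(y{\left(3 \right)} \right)} X{\left(-1 \right)} + g{\left(z{\left(2 \right)},A{\left(2 \right)} \right)} = \left(5 - 135\right) \left(\left(- \frac{1}{10}\right) \left(-1\right)\right) + \frac{-10 - 3}{-6 + 0} = \left(5 - 135\right) \frac{1}{10} + \frac{1}{-6} \left(-13\right) = \left(-130\right) \frac{1}{10} - - \frac{13}{6} = -13 + \frac{13}{6} = - \frac{65}{6}$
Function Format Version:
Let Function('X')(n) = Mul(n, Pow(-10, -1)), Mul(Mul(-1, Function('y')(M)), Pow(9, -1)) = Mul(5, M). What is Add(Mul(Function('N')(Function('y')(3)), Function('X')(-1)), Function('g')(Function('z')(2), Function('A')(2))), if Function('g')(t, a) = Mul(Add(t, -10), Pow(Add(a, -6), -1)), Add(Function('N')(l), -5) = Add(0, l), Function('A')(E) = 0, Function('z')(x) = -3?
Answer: Rational(-65, 6) ≈ -10.833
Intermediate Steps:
Function('y')(M) = Mul(-45, M) (Function('y')(M) = Mul(-9, Mul(5, M)) = Mul(-45, M))
Function('X')(n) = Mul(Rational(-1, 10), n) (Function('X')(n) = Mul(n, Rational(-1, 10)) = Mul(Rational(-1, 10), n))
Function('N')(l) = Add(5, l) (Function('N')(l) = Add(5, Add(0, l)) = Add(5, l))
Function('g')(t, a) = Mul(Pow(Add(-6, a), -1), Add(-10, t)) (Function('g')(t, a) = Mul(Add(-10, t), Pow(Add(-6, a), -1)) = Mul(Pow(Add(-6, a), -1), Add(-10, t)))
Add(Mul(Function('N')(Function('y')(3)), Function('X')(-1)), Function('g')(Function('z')(2), Function('A')(2))) = Add(Mul(Add(5, Mul(-45, 3)), Mul(Rational(-1, 10), -1)), Mul(Pow(Add(-6, 0), -1), Add(-10, -3))) = Add(Mul(Add(5, -135), Rational(1, 10)), Mul(Pow(-6, -1), -13)) = Add(Mul(-130, Rational(1, 10)), Mul(Rational(-1, 6), -13)) = Add(-13, Rational(13, 6)) = Rational(-65, 6)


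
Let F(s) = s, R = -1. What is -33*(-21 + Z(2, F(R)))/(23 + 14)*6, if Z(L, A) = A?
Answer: 4356/37 ≈ 117.73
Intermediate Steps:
-33*(-21 + Z(2, F(R)))/(23 + 14)*6 = -33*(-21 - 1)/(23 + 14)*6 = -(-726)/37*6 = -33*(-22/37)*6 = (726/37)*6 = 4356/37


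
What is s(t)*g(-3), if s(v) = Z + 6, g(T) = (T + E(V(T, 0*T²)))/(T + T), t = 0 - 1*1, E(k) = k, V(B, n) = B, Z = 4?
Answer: 10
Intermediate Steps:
t = -1 (t = 0 - 1 = -1)
g(T) = 1 (g(T) = (T + T)/(T + T) = (2*T)/((2*T)) = (2*T)*(1/(2*T)) = 1)
s(v) = 10 (s(v) = 4 + 6 = 10)
s(t)*g(-3) = 10*1 = 10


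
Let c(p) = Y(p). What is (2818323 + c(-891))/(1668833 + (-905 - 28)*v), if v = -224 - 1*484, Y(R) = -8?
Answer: 2818315/2329397 ≈ 1.2099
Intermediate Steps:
v = -708 (v = -224 - 484 = -708)
c(p) = -8
(2818323 + c(-891))/(1668833 + (-905 - 28)*v) = (2818323 - 8)/(1668833 + (-905 - 28)*(-708)) = 2818315/(1668833 - 933*(-708)) = 2818315/(1668833 + 660564) = 2818315/2329397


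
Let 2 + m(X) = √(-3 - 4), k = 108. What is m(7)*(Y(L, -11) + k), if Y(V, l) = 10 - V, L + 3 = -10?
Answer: -262 + 131*I*√7 ≈ -262.0 + 346.59*I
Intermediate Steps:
L = -13 (L = -3 - 10 = -13)
m(X) = -2 + I*√7 (m(X) = -2 + √(-3 - 4) = -2 + √(-7) = -2 + I*√7)
m(7)*(Y(L, -11) + k) = (-2 + I*√7)*((10 - 1*(-13)) + 108) = (-2 + I*√7)*((10 + 13) + 108) = (-2 + I*√7)*(23 + 108) = (-2 + I*√7)*131 = -262 + 131*I*√7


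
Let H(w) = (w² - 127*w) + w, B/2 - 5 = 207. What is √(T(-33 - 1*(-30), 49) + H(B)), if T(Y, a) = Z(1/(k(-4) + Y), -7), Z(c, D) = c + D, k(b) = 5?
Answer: √505382/2 ≈ 355.45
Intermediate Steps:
B = 424 (B = 10 + 2*207 = 10 + 414 = 424)
Z(c, D) = D + c
H(w) = w² - 126*w
T(Y, a) = -7 + 1/(5 + Y)
√(T(-33 - 1*(-30), 49) + H(B)) = √((-34 - 7*(-33 - 1*(-30)))/(5 + (-33 - 1*(-30))) + 424*(-126 + 424)) = √((-34 - 7*(-33 + 30))/(5 + (-33 + 30)) + 424*298) = √((-34 - 7*(-3))/(5 - 3) + 126352) = √((-34 + 21)/2 + 126352) = √((½)*(-13) + 126352) = √(-13/2 + 126352) = √(252691/2) = √505382/2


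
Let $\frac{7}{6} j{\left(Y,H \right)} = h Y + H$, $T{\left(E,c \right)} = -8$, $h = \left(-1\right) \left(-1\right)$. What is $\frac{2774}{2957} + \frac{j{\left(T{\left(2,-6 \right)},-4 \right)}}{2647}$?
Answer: $\frac{51186542}{54790253} \approx 0.93423$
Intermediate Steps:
$h = 1$
$j{\left(Y,H \right)} = \frac{6 H}{7} + \frac{6 Y}{7}$ ($j{\left(Y,H \right)} = \frac{6 \left(1 Y + H\right)}{7} = \frac{6 \left(Y + H\right)}{7} = \frac{6 \left(H + Y\right)}{7} = \frac{6 H}{7} + \frac{6 Y}{7}$)
$\frac{2774}{2957} + \frac{j{\left(T{\left(2,-6 \right)},-4 \right)}}{2647} = \frac{2774}{2957} + \frac{\frac{6}{7} \left(-4\right) + \frac{6}{7} \left(-8\right)}{2647} = 2774 \cdot \frac{1}{2957} + \left(- \frac{24}{7} - \frac{48}{7}\right) \frac{1}{2647} = \frac{2774}{2957} - \frac{72}{18529} = \frac{51186542}{54790253}$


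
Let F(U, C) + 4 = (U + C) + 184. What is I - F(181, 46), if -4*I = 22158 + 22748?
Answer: -23267/2 ≈ -11634.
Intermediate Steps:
F(U, C) = 180 + C + U (F(U, C) = -4 + ((U + C) + 184) = -4 + ((C + U) + 184) = -4 + (184 + C + U) = 180 + C + U)
I = -22453/2 (I = -(22158 + 22748)/4 = -¼*44906 = -22453/2 ≈ -11227.)
I - F(181, 46) = -22453/2 - (180 + 46 + 181) = -22453/2 - 1*407 = -22453/2 - 407 = -23267/2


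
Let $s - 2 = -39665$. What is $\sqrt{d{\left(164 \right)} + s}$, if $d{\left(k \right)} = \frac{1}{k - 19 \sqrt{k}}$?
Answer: $\sqrt{-39663 + \frac{1}{164 - 38 \sqrt{41}}} \approx 199.16 i$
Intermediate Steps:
$s = -39663$ ($s = 2 - 39665 = -39663$)
$\sqrt{d{\left(164 \right)} + s} = \sqrt{\frac{1}{164 - 19 \sqrt{164}} - 39663} = \sqrt{\frac{1}{164 - 19 \cdot 2 \sqrt{41}} - 39663} = \sqrt{\frac{1}{164 - 38 \sqrt{41}} - 39663} = \sqrt{-39663 + \frac{1}{164 - 38 \sqrt{41}}}$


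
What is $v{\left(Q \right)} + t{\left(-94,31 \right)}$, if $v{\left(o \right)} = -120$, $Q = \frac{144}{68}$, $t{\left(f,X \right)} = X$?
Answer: $-89$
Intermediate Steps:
$Q = \frac{36}{17}$ ($Q = 144 \cdot \frac{1}{68} = \frac{36}{17} \approx 2.1176$)
$v{\left(Q \right)} + t{\left(-94,31 \right)} = -120 + 31 = -89$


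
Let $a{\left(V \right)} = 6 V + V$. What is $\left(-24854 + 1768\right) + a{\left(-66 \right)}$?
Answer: $-23548$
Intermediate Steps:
$a{\left(V \right)} = 7 V$
$\left(-24854 + 1768\right) + a{\left(-66 \right)} = \left(-24854 + 1768\right) + 7 \left(-66\right) = -23086 - 462 = -23548$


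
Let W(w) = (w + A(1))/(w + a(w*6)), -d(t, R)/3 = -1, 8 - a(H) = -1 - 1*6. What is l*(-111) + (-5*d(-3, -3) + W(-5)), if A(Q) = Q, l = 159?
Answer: -88322/5 ≈ -17664.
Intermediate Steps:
a(H) = 15 (a(H) = 8 - (-1 - 1*6) = 8 - (-1 - 6) = 8 - 1*(-7) = 8 + 7 = 15)
d(t, R) = 3 (d(t, R) = -3*(-1) = 3)
W(w) = (1 + w)/(15 + w) (W(w) = (w + 1)/(w + 15) = (1 + w)/(15 + w))
l*(-111) + (-5*d(-3, -3) + W(-5)) = 159*(-111) + (-5*3 + (1 - 5)/(15 - 5)) = -17649 + (-15 - 4/10) = -17649 + (-15 + (⅒)*(-4)) = -17649 + (-15 - ⅖) = -17649 - 77/5 = -88322/5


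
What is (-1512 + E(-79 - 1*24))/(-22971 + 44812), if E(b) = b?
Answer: -1615/21841 ≈ -0.073943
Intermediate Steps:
(-1512 + E(-79 - 1*24))/(-22971 + 44812) = (-1512 + (-79 - 1*24))/(-22971 + 44812) = (-1512 + (-79 - 24))/21841 = (-1512 - 103)*(1/21841) = -1615*1/21841 = -1615/21841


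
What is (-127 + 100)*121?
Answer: -3267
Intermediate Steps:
(-127 + 100)*121 = -27*121 = -3267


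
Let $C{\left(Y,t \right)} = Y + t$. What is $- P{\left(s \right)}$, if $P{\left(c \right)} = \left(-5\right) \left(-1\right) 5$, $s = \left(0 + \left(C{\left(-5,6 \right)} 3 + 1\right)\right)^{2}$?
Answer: $-25$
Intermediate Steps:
$s = 16$ ($s = \left(0 + \left(\left(-5 + 6\right) 3 + 1\right)\right)^{2} = \left(0 + \left(1 \cdot 3 + 1\right)\right)^{2} = \left(0 + \left(3 + 1\right)\right)^{2} = \left(0 + 4\right)^{2} = 4^{2} = 16$)
$P{\left(c \right)} = 25$ ($P{\left(c \right)} = 5 \cdot 5 = 25$)
$- P{\left(s \right)} = \left(-1\right) 25 = -25$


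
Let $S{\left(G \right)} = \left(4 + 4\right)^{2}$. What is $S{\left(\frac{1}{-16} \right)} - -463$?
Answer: $527$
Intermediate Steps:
$S{\left(G \right)} = 64$ ($S{\left(G \right)} = 8^{2} = 64$)
$S{\left(\frac{1}{-16} \right)} - -463 = 64 - -463 = 64 + 463 = 527$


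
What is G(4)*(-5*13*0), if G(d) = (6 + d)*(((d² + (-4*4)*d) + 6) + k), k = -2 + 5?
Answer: 0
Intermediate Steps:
k = 3
G(d) = (6 + d)*(9 + d² - 16*d) (G(d) = (6 + d)*(((d² + (-4*4)*d) + 6) + 3) = (6 + d)*(((d² - 16*d) + 6) + 3) = (6 + d)*((6 + d² - 16*d) + 3) = (6 + d)*(9 + d² - 16*d))
G(4)*(-5*13*0) = (54 + 4³ - 87*4 - 10*4²)*(-5*13*0) = (54 + 64 - 348 - 10*16)*(-65*0) = (54 + 64 - 348 - 160)*0 = -390*0 = 0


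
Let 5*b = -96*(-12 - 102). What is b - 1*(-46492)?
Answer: 243404/5 ≈ 48681.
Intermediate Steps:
b = 10944/5 (b = (-96*(-12 - 102))/5 = (-96*(-114))/5 = (⅕)*10944 = 10944/5 ≈ 2188.8)
b - 1*(-46492) = 10944/5 - 1*(-46492) = 10944/5 + 46492 = 243404/5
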